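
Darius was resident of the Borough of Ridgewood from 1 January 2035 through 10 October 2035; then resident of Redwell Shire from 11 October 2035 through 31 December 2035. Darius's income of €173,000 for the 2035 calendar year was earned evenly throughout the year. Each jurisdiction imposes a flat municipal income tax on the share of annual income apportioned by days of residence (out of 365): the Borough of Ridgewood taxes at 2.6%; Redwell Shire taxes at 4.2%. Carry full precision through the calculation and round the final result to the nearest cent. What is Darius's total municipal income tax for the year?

The Borough of Ridgewood, 1 January – 10 October 2035: 283 days → €173,000 × 2.6% × 283/365 = €3,487.4904
Redwell Shire, 11 October – 31 December 2035: 82 days → €173,000 × 4.2% × 82/365 = €1,632.3616
Total = €5,119.8521

€5,119.85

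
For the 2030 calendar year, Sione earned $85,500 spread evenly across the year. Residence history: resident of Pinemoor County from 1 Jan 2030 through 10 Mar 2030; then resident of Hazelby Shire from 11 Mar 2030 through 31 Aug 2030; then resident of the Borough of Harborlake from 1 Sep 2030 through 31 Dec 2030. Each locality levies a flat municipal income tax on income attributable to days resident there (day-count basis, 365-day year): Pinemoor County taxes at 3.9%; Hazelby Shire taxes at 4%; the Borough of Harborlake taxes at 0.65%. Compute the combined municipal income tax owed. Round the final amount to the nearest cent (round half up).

$2,446.47

Pinemoor County, 1 Jan – 10 Mar 2030: 69 days → $85,500 × 3.9% × 69/365 = $630.3575
Hazelby Shire, 11 Mar – 31 Aug 2030: 174 days → $85,500 × 4% × 174/365 = $1,630.3562
The Borough of Harborlake, 1 Sep – 31 Dec 2030: 122 days → $85,500 × 0.65% × 122/365 = $185.7575
Total = $2,446.4712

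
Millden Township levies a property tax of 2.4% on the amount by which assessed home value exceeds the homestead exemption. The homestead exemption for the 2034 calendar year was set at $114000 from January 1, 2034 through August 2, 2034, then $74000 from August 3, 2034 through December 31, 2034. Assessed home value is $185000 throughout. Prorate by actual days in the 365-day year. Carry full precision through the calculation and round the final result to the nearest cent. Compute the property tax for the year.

January 1 – August 2, 2034: 214 days, exemption $114000 → ($185000 − $114000) × 2.4% × 214/365 = $999.0575
August 3 – December 31, 2034: 151 days, exemption $74000 → ($185000 − $74000) × 2.4% × 151/365 = $1102.0932
Total = $2101.1507

$2101.15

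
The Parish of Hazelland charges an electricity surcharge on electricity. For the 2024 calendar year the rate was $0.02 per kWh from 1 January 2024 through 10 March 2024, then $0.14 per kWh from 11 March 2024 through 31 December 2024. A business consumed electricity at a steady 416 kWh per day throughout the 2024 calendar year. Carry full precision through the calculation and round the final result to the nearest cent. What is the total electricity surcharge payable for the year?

1 January – 10 March 2024: 70 days × 416 kWh/day = 29,120 kWh at $0.02/kWh → $582.40
11 March – 31 December 2024: 296 days × 416 kWh/day = 123,136 kWh at $0.14/kWh → $17239.04

$17821.44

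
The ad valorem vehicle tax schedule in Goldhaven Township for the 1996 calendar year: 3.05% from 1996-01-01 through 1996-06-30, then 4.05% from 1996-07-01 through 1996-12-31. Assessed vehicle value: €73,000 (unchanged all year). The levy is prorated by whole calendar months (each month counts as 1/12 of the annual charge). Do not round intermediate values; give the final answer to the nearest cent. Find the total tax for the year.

1996-01-01 to 1996-06-30: 6 months at 3.05% → €73,000 × 3.05% × 6/12 = €1,113.2500
1996-07-01 to 1996-12-31: 6 months at 4.05% → €73,000 × 4.05% × 6/12 = €1,478.2500
Total = €2,591.5000

€2,591.50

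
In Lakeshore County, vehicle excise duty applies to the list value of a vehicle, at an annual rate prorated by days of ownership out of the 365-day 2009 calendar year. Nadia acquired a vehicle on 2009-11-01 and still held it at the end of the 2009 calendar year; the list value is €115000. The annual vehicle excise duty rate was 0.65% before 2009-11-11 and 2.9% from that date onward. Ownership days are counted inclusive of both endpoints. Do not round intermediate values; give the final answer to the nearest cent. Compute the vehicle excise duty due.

2009-11-01 to 2009-11-10: 10 days at 0.65% → €115000 × 0.65% × 10/365 = €20.4795
2009-11-11 to 2009-12-31: 51 days at 2.9% → €115000 × 2.9% × 51/365 = €465.9863
Total = €486.4658

€486.47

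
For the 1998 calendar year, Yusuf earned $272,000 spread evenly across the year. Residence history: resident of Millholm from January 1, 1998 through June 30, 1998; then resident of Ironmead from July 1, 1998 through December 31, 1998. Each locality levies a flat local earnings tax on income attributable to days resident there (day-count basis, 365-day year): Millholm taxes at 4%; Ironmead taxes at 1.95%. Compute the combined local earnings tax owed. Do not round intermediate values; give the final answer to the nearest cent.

Millholm, January 1 – June 30, 1998: 181 days → $272,000 × 4% × 181/365 = $5,395.2877
Ironmead, July 1 – December 31, 1998: 184 days → $272,000 × 1.95% × 184/365 = $2,673.7973
Total = $8,069.0849

$8,069.08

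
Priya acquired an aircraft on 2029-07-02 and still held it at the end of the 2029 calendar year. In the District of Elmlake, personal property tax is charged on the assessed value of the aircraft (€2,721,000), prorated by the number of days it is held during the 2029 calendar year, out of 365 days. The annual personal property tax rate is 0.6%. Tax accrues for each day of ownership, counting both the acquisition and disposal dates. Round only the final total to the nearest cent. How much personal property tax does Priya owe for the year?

Days held (2029-07-02 to 2029-12-31): 183 out of 365
Tax = €2,721,000 × 0.6% × 183/365 = €8,185.3644

€8,185.36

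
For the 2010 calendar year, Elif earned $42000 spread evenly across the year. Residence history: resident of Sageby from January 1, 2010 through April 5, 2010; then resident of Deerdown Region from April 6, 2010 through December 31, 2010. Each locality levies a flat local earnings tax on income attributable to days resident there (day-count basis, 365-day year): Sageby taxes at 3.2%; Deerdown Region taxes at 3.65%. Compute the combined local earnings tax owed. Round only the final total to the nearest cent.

$1483.81

Sageby, January 1 – April 5, 2010: 95 days → $42000 × 3.2% × 95/365 = $349.8082
Deerdown Region, April 6 – December 31, 2010: 270 days → $42000 × 3.65% × 270/365 = $1134.0000
Total = $1483.8082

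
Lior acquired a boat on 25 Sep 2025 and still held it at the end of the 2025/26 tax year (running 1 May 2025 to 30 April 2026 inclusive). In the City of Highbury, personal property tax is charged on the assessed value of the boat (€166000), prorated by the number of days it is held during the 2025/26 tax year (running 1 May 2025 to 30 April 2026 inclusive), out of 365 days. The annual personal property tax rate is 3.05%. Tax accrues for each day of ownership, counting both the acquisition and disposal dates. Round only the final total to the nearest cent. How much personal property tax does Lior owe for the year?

Days held (25 Sep 2025 – 30 Apr 2026): 218 out of 365
Tax = €166000 × 3.05% × 218/365 = €3023.9288

€3023.93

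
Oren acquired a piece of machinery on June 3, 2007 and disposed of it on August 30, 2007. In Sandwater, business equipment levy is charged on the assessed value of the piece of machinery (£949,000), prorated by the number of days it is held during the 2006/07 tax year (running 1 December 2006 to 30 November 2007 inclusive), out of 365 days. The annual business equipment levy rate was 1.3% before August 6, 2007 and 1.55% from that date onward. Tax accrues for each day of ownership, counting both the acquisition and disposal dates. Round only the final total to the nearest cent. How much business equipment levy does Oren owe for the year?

June 3 – August 5, 2007: 64 days at 1.3% → £949,000 × 1.3% × 64/365 = £2,163.2000
August 6 – August 30, 2007: 25 days at 1.55% → £949,000 × 1.55% × 25/365 = £1,007.5000
Total = £3,170.7000

£3,170.70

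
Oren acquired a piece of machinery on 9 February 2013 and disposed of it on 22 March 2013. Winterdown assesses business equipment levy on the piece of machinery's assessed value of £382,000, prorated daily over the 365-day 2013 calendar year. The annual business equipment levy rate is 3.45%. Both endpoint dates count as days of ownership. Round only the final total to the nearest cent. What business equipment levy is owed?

£1,516.49

Days held (9 February – 22 March 2013): 42 out of 365
Tax = £382,000 × 3.45% × 42/365 = £1,516.4877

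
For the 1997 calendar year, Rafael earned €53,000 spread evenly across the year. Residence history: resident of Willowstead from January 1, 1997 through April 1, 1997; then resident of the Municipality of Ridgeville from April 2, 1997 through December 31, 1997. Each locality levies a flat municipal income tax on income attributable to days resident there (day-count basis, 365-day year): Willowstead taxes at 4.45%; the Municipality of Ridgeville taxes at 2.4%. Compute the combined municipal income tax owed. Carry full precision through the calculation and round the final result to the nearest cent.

Willowstead, January 1 – April 1, 1997: 91 days → €53,000 × 4.45% × 91/365 = €588.0096
The Municipality of Ridgeville, April 2 – December 31, 1997: 274 days → €53,000 × 2.4% × 274/365 = €954.8712
Total = €1,542.8808

€1,542.88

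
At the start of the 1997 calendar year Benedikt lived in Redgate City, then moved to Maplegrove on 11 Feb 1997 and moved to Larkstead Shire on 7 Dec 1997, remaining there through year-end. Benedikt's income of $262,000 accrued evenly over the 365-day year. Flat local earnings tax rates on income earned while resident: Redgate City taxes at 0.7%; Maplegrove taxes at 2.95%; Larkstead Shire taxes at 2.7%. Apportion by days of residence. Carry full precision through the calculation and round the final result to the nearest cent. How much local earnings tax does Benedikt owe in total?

Redgate City, 1 Jan – 10 Feb 1997: 41 days → $262,000 × 0.7% × 41/365 = $206.0110
Maplegrove, 11 Feb – 6 Dec 1997: 299 days → $262,000 × 2.95% × 299/365 = $6,331.4274
Larkstead Shire, 7 Dec – 31 Dec 1997: 25 days → $262,000 × 2.7% × 25/365 = $484.5205
Total = $7,021.9589

$7,021.96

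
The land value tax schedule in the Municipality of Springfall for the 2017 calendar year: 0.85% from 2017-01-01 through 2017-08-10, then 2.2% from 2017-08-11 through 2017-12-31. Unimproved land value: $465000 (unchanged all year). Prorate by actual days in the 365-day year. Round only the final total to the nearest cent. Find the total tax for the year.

2017-01-01 to 2017-08-10: 222 days at 0.85% → $465000 × 0.85% × 222/365 = $2403.9863
2017-08-11 to 2017-12-31: 143 days at 2.2% → $465000 × 2.2% × 143/365 = $4007.9178
Total = $6411.9041

$6411.90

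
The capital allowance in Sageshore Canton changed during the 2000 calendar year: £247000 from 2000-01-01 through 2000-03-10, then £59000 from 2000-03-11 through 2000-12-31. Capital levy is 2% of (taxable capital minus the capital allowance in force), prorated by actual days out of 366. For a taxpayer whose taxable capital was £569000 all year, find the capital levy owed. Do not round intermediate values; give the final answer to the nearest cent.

£9480.87

2000-01-01 to 2000-03-10: 70 days, exemption £247000 → (£569000 − £247000) × 2% × 70/366 = £1231.6940
2000-03-11 to 2000-12-31: 296 days, exemption £59000 → (£569000 − £59000) × 2% × 296/366 = £8249.1803
Total = £9480.8743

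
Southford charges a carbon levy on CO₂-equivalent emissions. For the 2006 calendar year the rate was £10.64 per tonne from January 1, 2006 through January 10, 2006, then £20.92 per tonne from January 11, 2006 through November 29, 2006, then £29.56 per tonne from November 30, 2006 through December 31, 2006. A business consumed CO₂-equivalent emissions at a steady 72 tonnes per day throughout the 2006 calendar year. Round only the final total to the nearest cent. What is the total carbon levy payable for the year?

January 1 – January 10, 2006: 10 days × 72 tonnes/day = 720 tonnes at £10.64/tonne → £7,660.80
January 11 – November 29, 2006: 323 days × 72 tonnes/day = 23,256 tonnes at £20.92/tonne → £486,515.52
November 30 – December 31, 2006: 32 days × 72 tonnes/day = 2,304 tonnes at £29.56/tonne → £68,106.24

£562,282.56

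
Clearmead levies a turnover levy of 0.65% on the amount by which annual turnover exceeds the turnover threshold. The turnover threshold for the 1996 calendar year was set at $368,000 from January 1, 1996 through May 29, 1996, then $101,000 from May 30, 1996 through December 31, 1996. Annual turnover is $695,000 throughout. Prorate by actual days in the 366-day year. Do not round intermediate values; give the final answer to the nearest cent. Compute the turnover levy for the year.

January 1 – May 29, 1996: 150 days, exemption $368,000 → ($695,000 − $368,000) × 0.65% × 150/366 = $871.1066
May 30 – December 31, 1996: 216 days, exemption $101,000 → ($695,000 − $101,000) × 0.65% × 216/366 = $2,278.6230
Total = $3,149.7295

$3,149.73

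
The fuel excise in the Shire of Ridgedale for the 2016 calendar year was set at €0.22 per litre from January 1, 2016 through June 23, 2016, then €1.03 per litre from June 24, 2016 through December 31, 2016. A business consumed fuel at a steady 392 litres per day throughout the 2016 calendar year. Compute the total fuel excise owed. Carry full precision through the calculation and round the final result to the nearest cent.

January 1 – June 23, 2016: 175 days × 392 litres/day = 68,600 litres at €0.22/litre → €15,092.00
June 24 – December 31, 2016: 191 days × 392 litres/day = 74,872 litres at €1.03/litre → €77,118.16

€92,210.16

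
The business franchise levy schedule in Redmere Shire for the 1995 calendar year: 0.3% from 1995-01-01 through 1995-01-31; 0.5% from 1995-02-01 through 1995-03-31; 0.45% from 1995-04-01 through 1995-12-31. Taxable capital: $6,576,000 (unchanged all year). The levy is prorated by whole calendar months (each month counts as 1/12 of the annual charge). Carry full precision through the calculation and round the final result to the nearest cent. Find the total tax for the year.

$29,318.00

1995-01-01 to 1995-01-31: 1 month at 0.3% → $6,576,000 × 0.3% × 1/12 = $1,644.0000
1995-02-01 to 1995-03-31: 2 months at 0.5% → $6,576,000 × 0.5% × 2/12 = $5,480.0000
1995-04-01 to 1995-12-31: 9 months at 0.45% → $6,576,000 × 0.45% × 9/12 = $22,194.0000
Total = $29,318.0000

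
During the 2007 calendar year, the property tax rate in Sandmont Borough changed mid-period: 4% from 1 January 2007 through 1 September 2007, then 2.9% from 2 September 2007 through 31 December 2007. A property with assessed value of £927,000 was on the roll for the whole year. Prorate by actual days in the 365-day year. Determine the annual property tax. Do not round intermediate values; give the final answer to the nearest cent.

£33,699.62

1 January – 1 September 2007: 244 days at 4% → £927,000 × 4% × 244/365 = £24,787.7260
2 September – 31 December 2007: 121 days at 2.9% → £927,000 × 2.9% × 121/365 = £8,911.8986
Total = £33,699.6247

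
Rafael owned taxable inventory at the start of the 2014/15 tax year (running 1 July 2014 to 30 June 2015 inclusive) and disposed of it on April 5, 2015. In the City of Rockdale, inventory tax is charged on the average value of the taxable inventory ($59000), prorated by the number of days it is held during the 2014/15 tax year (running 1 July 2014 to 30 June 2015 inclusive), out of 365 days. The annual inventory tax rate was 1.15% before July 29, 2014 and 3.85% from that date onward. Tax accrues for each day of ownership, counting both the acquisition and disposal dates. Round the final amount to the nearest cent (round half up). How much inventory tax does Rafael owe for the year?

$1614.09

July 1 – July 28, 2014: 28 days at 1.15% → $59000 × 1.15% × 28/365 = $52.0493
July 29, 2014 – April 5, 2015: 251 days at 3.85% → $59000 × 3.85% × 251/365 = $1562.0452
Total = $1614.0945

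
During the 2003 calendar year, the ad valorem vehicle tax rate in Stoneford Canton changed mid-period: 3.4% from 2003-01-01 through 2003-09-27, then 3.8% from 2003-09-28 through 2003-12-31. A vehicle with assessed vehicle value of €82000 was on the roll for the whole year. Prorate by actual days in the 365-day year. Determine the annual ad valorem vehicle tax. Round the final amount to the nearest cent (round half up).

2003-01-01 to 2003-09-27: 270 days at 3.4% → €82000 × 3.4% × 270/365 = €2062.3562
2003-09-28 to 2003-12-31: 95 days at 3.8% → €82000 × 3.8% × 95/365 = €811.0137
Total = €2873.3699

€2873.37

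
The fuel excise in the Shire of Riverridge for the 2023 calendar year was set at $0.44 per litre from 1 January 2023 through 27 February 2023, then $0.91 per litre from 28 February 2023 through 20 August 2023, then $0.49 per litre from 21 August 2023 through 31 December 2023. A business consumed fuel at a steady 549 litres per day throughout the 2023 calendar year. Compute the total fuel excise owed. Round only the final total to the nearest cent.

$136,717.47

1 January – 27 February 2023: 58 days × 549 litres/day = 31,842 litres at $0.44/litre → $14,010.48
28 February – 20 August 2023: 174 days × 549 litres/day = 95,526 litres at $0.91/litre → $86,928.66
21 August – 31 December 2023: 133 days × 549 litres/day = 73,017 litres at $0.49/litre → $35,778.33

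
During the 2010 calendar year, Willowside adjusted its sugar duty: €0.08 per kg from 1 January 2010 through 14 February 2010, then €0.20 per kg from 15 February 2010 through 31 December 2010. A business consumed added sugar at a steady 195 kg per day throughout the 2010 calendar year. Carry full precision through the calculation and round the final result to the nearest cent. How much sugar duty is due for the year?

€13,182.00

1 January – 14 February 2010: 45 days × 195 kg/day = 8,775 kg at €0.08/kg → €702.00
15 February – 31 December 2010: 320 days × 195 kg/day = 62,400 kg at €0.20/kg → €12,480.00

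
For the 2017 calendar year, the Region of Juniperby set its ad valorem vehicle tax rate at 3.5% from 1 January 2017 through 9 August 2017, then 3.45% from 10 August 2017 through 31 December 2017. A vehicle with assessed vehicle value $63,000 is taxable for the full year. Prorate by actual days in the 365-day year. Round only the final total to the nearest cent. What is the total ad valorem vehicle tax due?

1 January – 9 August 2017: 221 days at 3.5% → $63,000 × 3.5% × 221/365 = $1,335.0822
10 August – 31 December 2017: 144 days at 3.45% → $63,000 × 3.45% × 144/365 = $857.4904
Total = $2,192.5726

$2,192.57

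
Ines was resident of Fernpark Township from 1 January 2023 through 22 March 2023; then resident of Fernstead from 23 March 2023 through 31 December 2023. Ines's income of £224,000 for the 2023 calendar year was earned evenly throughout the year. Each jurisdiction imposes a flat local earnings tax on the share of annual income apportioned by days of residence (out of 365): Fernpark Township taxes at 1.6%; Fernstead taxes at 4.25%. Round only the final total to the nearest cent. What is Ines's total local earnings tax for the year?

£8,202.70

Fernpark Township, 1 January – 22 March 2023: 81 days → £224,000 × 1.6% × 81/365 = £795.3534
Fernstead, 23 March – 31 December 2023: 284 days → £224,000 × 4.25% × 284/365 = £7,407.3425
Total = £8,202.6959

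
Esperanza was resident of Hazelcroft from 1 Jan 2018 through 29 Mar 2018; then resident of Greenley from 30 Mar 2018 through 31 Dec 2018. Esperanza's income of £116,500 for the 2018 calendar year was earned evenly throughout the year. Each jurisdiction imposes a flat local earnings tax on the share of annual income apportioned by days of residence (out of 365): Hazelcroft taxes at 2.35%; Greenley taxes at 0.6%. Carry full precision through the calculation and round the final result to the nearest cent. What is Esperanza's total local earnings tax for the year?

£1,190.53

Hazelcroft, 1 Jan – 29 Mar 2018: 88 days → £116,500 × 2.35% × 88/365 = £660.0603
Greenley, 30 Mar – 31 Dec 2018: 277 days → £116,500 × 0.6% × 277/365 = £530.4740
Total = £1,190.5342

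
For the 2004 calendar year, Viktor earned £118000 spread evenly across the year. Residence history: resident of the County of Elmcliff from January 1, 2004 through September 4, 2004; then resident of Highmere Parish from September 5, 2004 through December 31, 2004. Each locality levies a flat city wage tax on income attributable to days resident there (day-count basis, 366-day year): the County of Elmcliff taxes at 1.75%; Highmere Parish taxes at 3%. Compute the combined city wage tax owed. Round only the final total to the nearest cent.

The County of Elmcliff, January 1 – September 4, 2004: 248 days → £118000 × 1.75% × 248/366 = £1399.2350
Highmere Parish, September 5 – December 31, 2004: 118 days → £118000 × 3% × 118/366 = £1141.3115
Total = £2540.5464

£2540.55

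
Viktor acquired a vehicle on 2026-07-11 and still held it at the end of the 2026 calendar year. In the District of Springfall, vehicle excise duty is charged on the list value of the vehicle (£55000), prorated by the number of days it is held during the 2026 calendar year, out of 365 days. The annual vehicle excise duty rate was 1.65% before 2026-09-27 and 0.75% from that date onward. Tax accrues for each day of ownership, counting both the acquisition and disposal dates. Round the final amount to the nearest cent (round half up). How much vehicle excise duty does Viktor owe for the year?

2026-07-11 to 2026-09-26: 78 days at 1.65% → £55000 × 1.65% × 78/365 = £193.9315
2026-09-27 to 2026-12-31: 96 days at 0.75% → £55000 × 0.75% × 96/365 = £108.4932
Total = £302.4247

£302.42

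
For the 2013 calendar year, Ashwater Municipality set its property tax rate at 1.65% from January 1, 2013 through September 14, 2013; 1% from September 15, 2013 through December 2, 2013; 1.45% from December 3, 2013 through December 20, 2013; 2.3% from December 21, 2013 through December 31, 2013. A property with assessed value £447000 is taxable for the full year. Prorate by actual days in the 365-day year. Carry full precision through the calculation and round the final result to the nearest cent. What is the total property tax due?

£6790.11

January 1 – September 14, 2013: 257 days at 1.65% → £447000 × 1.65% × 257/365 = £5193.1603
September 15 – December 2, 2013: 79 days at 1% → £447000 × 1% × 79/365 = £967.4795
December 3 – December 20, 2013: 18 days at 1.45% → £447000 × 1.45% × 18/365 = £319.6356
December 21 – December 31, 2013: 11 days at 2.3% → £447000 × 2.3% × 11/365 = £309.8384
Total = £6790.1137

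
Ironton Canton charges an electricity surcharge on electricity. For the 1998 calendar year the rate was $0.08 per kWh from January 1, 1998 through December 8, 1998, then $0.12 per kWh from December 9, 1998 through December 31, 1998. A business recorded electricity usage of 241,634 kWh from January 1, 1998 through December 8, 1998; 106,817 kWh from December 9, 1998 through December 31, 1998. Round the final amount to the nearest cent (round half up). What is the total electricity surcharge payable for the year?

$32,148.76

January 1 – December 8, 1998: 241,634 kWh at $0.08/kWh → $19,330.72
December 9 – December 31, 1998: 106,817 kWh at $0.12/kWh → $12,818.04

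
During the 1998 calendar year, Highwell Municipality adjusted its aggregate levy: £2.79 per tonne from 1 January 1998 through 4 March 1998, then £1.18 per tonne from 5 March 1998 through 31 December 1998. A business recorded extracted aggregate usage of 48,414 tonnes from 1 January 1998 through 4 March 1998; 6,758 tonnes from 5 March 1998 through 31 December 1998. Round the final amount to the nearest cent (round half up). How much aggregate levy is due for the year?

1 January – 4 March 1998: 48,414 tonnes at £2.79/tonne → £135,075.06
5 March – 31 December 1998: 6,758 tonnes at £1.18/tonne → £7,974.44

£143,049.50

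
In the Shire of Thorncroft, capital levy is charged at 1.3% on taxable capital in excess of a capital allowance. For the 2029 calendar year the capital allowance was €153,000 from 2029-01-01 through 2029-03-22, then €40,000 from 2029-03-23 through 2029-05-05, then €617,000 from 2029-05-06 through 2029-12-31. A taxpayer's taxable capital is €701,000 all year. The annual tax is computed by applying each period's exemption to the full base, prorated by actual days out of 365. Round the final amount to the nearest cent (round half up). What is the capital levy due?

€3,334.84

2029-01-01 to 2029-03-22: 81 days, exemption €153,000 → (€701,000 − €153,000) × 1.3% × 81/365 = €1,580.9425
2029-03-23 to 2029-05-05: 44 days, exemption €40,000 → (€701,000 − €40,000) × 1.3% × 44/365 = €1,035.8685
2029-05-06 to 2029-12-31: 240 days, exemption €617,000 → (€701,000 − €617,000) × 1.3% × 240/365 = €718.0274
Total = €3,334.8384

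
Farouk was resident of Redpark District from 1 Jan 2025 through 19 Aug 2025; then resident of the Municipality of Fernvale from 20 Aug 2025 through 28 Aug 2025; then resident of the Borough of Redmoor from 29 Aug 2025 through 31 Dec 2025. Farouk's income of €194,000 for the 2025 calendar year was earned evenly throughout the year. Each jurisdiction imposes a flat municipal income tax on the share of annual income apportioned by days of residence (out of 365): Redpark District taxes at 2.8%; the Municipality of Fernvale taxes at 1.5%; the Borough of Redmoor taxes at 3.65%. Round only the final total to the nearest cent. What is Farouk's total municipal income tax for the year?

€5,934.54

Redpark District, 1 Jan – 19 Aug 2025: 231 days → €194,000 × 2.8% × 231/365 = €3,437.7863
The Municipality of Fernvale, 20 Aug – 28 Aug 2025: 9 days → €194,000 × 1.5% × 9/365 = €71.7534
The Borough of Redmoor, 29 Aug – 31 Dec 2025: 125 days → €194,000 × 3.65% × 125/365 = €2,425.0000
Total = €5,934.5397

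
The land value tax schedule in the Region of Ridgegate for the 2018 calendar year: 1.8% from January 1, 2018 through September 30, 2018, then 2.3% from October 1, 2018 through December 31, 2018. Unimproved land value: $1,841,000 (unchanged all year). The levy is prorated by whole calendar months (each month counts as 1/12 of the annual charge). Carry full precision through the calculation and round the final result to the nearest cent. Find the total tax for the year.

$35,439.25

January 1 – September 30, 2018: 9 months at 1.8% → $1,841,000 × 1.8% × 9/12 = $24,853.5000
October 1 – December 31, 2018: 3 months at 2.3% → $1,841,000 × 2.3% × 3/12 = $10,585.7500
Total = $35,439.2500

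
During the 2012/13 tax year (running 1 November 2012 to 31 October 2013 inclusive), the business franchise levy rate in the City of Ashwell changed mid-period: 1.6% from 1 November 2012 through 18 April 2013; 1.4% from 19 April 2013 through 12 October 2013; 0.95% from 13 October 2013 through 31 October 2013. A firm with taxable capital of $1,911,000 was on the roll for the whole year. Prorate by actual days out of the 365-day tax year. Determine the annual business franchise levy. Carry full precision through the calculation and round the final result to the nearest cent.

1 November 2012 – 18 April 2013: 169 days at 1.6% → $1,911,000 × 1.6% × 169/365 = $14,157.1068
19 April – 12 October 2013: 177 days at 1.4% → $1,911,000 × 1.4% × 177/365 = $12,973.8575
13 October – 31 October 2013: 19 days at 0.95% → $1,911,000 × 0.95% × 19/365 = $945.0288
Total = $28,075.9932

$28,075.99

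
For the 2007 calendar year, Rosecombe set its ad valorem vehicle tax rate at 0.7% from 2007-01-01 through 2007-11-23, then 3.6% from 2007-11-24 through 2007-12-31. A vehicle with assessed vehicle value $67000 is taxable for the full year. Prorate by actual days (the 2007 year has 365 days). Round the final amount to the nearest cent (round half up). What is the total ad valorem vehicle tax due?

2007-01-01 to 2007-11-23: 327 days at 0.7% → $67000 × 0.7% × 327/365 = $420.1726
2007-11-24 to 2007-12-31: 38 days at 3.6% → $67000 × 3.6% × 38/365 = $251.1123
Total = $671.2849

$671.28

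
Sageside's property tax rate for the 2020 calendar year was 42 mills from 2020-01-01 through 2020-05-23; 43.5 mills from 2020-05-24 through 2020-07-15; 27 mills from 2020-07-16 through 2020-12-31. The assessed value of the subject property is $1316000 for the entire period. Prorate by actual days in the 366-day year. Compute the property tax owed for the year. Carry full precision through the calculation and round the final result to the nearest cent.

$46442.93

2020-01-01 to 2020-05-23: 144 days at 42 mills → $1316000 × 4.2% × 144/366 = $21746.3607
2020-05-24 to 2020-07-15: 53 days at 43.5 mills → $1316000 × 4.35% × 53/366 = $8289.7213
2020-07-16 to 2020-12-31: 169 days at 27 mills → $1316000 × 2.7% × 169/366 = $16406.8525
Total = $46442.9344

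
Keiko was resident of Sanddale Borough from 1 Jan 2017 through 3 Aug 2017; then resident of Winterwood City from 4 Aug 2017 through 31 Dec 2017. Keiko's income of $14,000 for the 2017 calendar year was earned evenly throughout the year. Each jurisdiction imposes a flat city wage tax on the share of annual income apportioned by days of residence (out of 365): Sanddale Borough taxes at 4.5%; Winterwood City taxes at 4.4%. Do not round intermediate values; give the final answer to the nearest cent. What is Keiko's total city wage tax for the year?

Sanddale Borough, 1 Jan – 3 Aug 2017: 215 days → $14,000 × 4.5% × 215/365 = $371.0959
Winterwood City, 4 Aug – 31 Dec 2017: 150 days → $14,000 × 4.4% × 150/365 = $253.1507
Total = $624.2466

$624.25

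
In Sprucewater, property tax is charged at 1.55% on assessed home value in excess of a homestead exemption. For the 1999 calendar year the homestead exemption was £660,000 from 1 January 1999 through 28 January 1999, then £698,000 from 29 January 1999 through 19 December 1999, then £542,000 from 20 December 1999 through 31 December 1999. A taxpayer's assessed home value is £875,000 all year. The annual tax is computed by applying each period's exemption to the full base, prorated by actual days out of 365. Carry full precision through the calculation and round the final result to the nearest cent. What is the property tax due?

1 January – 28 January 1999: 28 days, exemption £660,000 → (£875,000 − £660,000) × 1.55% × 28/365 = £255.6438
29 January – 19 December 1999: 325 days, exemption £698,000 → (£875,000 − £698,000) × 1.55% × 325/365 = £2,442.8425
20 December – 31 December 1999: 12 days, exemption £542,000 → (£875,000 − £542,000) × 1.55% × 12/365 = £169.6932
Total = £2,868.1795

£2,868.18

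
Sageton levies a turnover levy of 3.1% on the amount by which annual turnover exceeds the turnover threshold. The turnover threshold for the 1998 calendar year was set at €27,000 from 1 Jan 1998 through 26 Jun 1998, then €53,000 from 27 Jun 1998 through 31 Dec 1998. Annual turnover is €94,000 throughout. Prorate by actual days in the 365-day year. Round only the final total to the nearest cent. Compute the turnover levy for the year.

€1,661.85

1 Jan – 26 Jun 1998: 177 days, exemption €27,000 → (€94,000 − €27,000) × 3.1% × 177/365 = €1,007.2027
27 Jun – 31 Dec 1998: 188 days, exemption €53,000 → (€94,000 − €53,000) × 3.1% × 188/365 = €654.6521
Total = €1,661.8548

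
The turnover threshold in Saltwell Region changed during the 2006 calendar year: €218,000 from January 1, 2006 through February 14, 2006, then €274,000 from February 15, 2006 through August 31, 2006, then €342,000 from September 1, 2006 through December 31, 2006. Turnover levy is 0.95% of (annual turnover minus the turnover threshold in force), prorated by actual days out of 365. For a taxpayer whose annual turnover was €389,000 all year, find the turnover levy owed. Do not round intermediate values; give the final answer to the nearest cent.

€942.17

January 1 – February 14, 2006: 45 days, exemption €218,000 → (€389,000 − €218,000) × 0.95% × 45/365 = €200.2808
February 15 – August 31, 2006: 198 days, exemption €274,000 → (€389,000 − €274,000) × 0.95% × 198/365 = €592.6438
September 1 – December 31, 2006: 122 days, exemption €342,000 → (€389,000 − €342,000) × 0.95% × 122/365 = €149.2411
Total = €942.1658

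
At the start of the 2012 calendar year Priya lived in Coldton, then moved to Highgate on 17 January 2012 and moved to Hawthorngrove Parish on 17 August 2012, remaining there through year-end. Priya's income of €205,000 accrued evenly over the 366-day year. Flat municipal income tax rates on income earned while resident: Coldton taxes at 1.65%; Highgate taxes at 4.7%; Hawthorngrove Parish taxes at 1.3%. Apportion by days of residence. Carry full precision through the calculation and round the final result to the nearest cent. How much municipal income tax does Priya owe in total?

Coldton, 1 January – 16 January 2012: 16 days → €205,000 × 1.65% × 16/366 = €147.8689
Highgate, 17 January – 16 August 2012: 213 days → €205,000 × 4.7% × 213/366 = €5,607.2541
Hawthorngrove Parish, 17 August – 31 December 2012: 137 days → €205,000 × 1.3% × 137/366 = €997.5546
Total = €6,752.6776

€6,752.68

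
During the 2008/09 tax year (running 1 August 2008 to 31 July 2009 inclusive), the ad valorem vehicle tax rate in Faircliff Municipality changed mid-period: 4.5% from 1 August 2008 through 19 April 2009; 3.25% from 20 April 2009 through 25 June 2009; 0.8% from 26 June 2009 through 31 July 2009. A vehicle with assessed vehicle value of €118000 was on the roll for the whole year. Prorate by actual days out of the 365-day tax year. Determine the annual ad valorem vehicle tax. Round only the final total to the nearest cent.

1 August 2008 – 19 April 2009: 262 days at 4.5% → €118000 × 4.5% × 262/365 = €3811.5616
20 April – 25 June 2009: 67 days at 3.25% → €118000 × 3.25% × 67/365 = €703.9589
26 June – 31 July 2009: 36 days at 0.8% → €118000 × 0.8% × 36/365 = €93.1068
Total = €4608.6274

€4608.63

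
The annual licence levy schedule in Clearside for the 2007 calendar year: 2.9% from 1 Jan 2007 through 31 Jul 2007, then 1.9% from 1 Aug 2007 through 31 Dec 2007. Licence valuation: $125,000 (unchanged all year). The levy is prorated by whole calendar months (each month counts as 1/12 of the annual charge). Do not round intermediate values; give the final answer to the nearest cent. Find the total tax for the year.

1 Jan – 31 Jul 2007: 7 months at 2.9% → $125,000 × 2.9% × 7/12 = $2,114.5833
1 Aug – 31 Dec 2007: 5 months at 1.9% → $125,000 × 1.9% × 5/12 = $989.5833
Total = $3,104.1667

$3,104.17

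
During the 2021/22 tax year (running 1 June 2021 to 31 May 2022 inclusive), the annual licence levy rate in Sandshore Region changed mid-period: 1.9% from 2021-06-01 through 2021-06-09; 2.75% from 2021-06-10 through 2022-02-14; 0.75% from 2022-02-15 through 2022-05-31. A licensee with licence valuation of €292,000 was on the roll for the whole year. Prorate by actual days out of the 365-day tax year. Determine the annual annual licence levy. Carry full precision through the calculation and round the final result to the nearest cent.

€6,272.80

2021-06-01 to 2021-06-09: 9 days at 1.9% → €292,000 × 1.9% × 9/365 = €136.8000
2021-06-10 to 2022-02-14: 250 days at 2.75% → €292,000 × 2.75% × 250/365 = €5,500.0000
2022-02-15 to 2022-05-31: 106 days at 0.75% → €292,000 × 0.75% × 106/365 = €636.0000
Total = €6,272.8000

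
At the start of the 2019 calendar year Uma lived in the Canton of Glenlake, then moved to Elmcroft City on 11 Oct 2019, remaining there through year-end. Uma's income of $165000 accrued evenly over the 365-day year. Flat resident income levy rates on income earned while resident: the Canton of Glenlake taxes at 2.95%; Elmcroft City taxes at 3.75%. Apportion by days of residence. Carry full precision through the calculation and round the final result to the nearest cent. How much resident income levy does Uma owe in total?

The Canton of Glenlake, 1 Jan – 10 Oct 2019: 283 days → $165000 × 2.95% × 283/365 = $3773.9795
Elmcroft City, 11 Oct – 31 Dec 2019: 82 days → $165000 × 3.75% × 82/365 = $1390.0685
Total = $5164.0479

$5164.05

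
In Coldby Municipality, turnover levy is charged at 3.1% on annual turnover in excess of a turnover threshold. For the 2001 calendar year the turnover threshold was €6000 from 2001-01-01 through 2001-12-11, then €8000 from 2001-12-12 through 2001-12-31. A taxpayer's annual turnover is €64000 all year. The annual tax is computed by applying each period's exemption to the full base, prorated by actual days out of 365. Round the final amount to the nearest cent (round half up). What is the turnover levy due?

2001-01-01 to 2001-12-11: 345 days, exemption €6000 → (€64000 − €6000) × 3.1% × 345/365 = €1699.4795
2001-12-12 to 2001-12-31: 20 days, exemption €8000 → (€64000 − €8000) × 3.1% × 20/365 = €95.1233
Total = €1794.6027

€1794.60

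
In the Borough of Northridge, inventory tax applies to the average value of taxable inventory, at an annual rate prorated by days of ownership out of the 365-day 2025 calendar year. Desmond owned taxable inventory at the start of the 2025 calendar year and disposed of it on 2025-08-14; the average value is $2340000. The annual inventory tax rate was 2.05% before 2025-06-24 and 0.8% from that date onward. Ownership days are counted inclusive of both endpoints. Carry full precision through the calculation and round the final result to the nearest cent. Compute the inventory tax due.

2025-01-01 to 2025-06-23: 174 days at 2.05% → $2340000 × 2.05% × 174/365 = $22867.8904
2025-06-24 to 2025-08-14: 52 days at 0.8% → $2340000 × 0.8% × 52/365 = $2666.9589
Total = $25534.8493

$25534.85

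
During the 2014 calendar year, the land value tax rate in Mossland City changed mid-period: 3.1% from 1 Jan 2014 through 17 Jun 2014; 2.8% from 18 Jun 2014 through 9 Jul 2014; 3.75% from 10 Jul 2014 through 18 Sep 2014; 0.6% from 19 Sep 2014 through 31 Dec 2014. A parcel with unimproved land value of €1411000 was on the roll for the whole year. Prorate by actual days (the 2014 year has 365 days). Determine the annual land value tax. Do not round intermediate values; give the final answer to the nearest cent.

€35218.95

1 Jan – 17 Jun 2014: 168 days at 3.1% → €1411000 × 3.1% × 168/365 = €20132.8438
18 Jun – 9 Jul 2014: 22 days at 2.8% → €1411000 × 2.8% × 22/365 = €2381.3041
10 Jul – 18 Sep 2014: 71 days at 3.75% → €1411000 × 3.75% × 71/365 = €10292.5685
19 Sep – 31 Dec 2014: 104 days at 0.6% → €1411000 × 0.6% × 104/365 = €2412.2301
Total = €35218.9466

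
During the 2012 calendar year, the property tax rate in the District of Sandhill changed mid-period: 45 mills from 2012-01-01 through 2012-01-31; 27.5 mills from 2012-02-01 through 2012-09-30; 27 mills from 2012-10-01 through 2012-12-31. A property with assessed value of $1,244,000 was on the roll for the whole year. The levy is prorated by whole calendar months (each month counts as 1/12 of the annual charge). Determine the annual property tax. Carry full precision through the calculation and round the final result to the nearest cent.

$35,868.67

2012-01-01 to 2012-01-31: 1 month at 45 mills → $1,244,000 × 4.5% × 1/12 = $4,665.0000
2012-02-01 to 2012-09-30: 8 months at 27.5 mills → $1,244,000 × 2.75% × 8/12 = $22,806.6667
2012-10-01 to 2012-12-31: 3 months at 27 mills → $1,244,000 × 2.7% × 3/12 = $8,397.0000
Total = $35,868.6667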